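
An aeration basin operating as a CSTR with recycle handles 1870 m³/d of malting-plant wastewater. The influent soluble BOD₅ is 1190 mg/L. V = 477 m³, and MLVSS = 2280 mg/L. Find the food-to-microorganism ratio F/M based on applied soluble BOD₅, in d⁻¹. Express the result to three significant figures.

F/M = applied load / biomass = Q·S₀/(V·X) = 1870 × 1190 / (477.0 × 2280) = 2.046 d⁻¹.

F/M ≈ 2.05 d⁻¹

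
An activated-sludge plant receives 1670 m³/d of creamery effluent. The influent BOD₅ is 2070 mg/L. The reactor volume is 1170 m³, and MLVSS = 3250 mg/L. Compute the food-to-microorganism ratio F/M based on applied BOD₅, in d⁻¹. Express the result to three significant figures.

F/M ≈ 0.909 d⁻¹

F/M = applied load / biomass = Q·S₀/(V·X) = 1670 × 2070 / (1170 × 3250) = 0.9091 d⁻¹.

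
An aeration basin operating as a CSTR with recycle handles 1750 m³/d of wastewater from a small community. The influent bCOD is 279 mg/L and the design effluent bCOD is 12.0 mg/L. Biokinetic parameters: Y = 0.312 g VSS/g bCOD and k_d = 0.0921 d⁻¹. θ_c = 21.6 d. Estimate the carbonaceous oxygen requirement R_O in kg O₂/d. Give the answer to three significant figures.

Observed yield with endogenous decay: Y_obs = Y / (1 + k_d·θ_c) = 0.312 / (1 + 0.0921 × 21.6) = 0.312 / 2.989 = 0.1044 g VSS/g bCOD.
Substrate removed = Q·(S₀ − S) = 1750 m³/d × (279 − 12.0) g/m³ = 4.67×10^5 g/d = 467.2 kg/d.
P_X = Y_obs·Q·(S₀ − S) = 0.1044 × 467.2 = 48.77 kg VSS/d.
R_O = Q·(S₀ − S) − 1.42·P_X = 467.2 − 1.42 × 48.77 = 398.0 kg O₂/d.

R_O ≈ 398 kg O₂/d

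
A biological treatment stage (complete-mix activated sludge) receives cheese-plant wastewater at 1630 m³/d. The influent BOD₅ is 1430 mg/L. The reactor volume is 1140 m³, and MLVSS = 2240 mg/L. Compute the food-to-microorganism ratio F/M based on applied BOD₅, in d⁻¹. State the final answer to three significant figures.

F/M ≈ 0.913 d⁻¹

Food-to-microorganism ratio F/M = Q S₀ / (V X) = 1630 × 1430 / (1140 × 2240) = 0.9128 d⁻¹.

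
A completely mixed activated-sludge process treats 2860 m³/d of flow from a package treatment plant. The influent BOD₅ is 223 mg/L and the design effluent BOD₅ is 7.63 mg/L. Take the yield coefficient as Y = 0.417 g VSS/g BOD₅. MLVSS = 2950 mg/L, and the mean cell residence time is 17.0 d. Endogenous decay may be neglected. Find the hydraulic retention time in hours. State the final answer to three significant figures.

V·X = Y·Q·ΔS·θ_c gives V = 0.417 × 2860 × (223 − 7.63) × 17.0 / 2950 = 1480 m³.
Hydraulic retention time τ = V/Q = 1480 / 2860 = 0.5175 d = 12.42 h.

τ ≈ 12.4 h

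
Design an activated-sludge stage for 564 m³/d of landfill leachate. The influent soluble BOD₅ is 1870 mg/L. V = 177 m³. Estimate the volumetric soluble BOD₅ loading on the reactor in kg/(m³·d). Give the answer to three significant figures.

Applied soluble BOD₅ load per unit volume = Q·S₀/V = (564 × 1870/1000)/177.0 = 5.959 kg soluble BOD₅·m⁻³·d⁻¹.

L_v ≈ 5.96 kg soluble BOD₅/(m³·d)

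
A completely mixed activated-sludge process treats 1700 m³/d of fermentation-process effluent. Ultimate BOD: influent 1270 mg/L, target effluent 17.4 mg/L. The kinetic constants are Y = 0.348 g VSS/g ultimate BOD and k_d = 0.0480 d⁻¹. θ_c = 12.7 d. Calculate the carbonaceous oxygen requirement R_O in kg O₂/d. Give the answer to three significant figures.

Correct the yield for decay: Y_obs = Y/(1 + k_d θ_c) = 0.348 / (1 + 0.0480 × 12.7) = 0.348 / 1.610 = 0.2162.
ΔS = 1270 − 17.4 = 1253 mg/L, so the substrate removal rate is 1700 × 1253/1000 = 2129 kg ultimate BOD/d.
Net sludge production P_X = 0.2162 × 2129 = 460.4 kg VSS/d.
R_O = Q·(S₀ − S) − 1.42·P_X = 2129 − 1.42 × 460.4 = 1476 kg O₂/d.

R_O ≈ 1480 kg O₂/d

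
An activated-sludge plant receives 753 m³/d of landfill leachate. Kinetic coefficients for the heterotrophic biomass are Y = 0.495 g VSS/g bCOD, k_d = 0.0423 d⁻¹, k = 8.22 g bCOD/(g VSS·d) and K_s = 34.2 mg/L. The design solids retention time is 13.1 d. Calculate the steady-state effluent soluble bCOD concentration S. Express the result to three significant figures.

Effluent substrate depends only on kinetics and SRT: S = K_s(1 + k_d θ_c) / [θ_c(Yk − k_d) − 1] = 34.2 × (1 + 0.0423 × 13.1) / [13.1 × (0.495 × 8.22 − 0.0423) − 1] = 53.15 / 51.75 = 1.027 mg/L.

S ≈ 1.03 mg/L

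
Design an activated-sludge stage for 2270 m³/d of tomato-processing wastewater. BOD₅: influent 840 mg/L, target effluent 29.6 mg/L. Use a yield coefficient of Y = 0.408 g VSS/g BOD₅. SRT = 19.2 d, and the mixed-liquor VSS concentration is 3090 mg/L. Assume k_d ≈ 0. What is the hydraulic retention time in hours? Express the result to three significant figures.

τ ≈ 49.3 h

With k_d = 0 the design equation reduces to V = Y Q (S₀−S) θ_c / X = 0.408 × 2270 × (840 − 29.6) × 19.2 / 3090 = 4664 m³.
Hydraulic retention time τ = V/Q = 4664 / 2270 = 2.054 d = 49.31 h.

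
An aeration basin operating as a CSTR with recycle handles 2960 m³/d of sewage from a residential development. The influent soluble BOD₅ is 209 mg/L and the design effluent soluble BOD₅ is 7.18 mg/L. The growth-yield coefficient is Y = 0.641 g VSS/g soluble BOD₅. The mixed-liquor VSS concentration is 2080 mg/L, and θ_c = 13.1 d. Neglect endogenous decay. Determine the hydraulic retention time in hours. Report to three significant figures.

With k_d = 0 the design equation reduces to V = Y Q (S₀−S) θ_c / X = 0.641 × 2960 × (209 − 7.18) × 13.1 / 2080 = 2412 m³.
HRT = V/Q = 2412 m³ / 2960 m³·d⁻¹ = 0.8148 d × 24 = 19.55 h.

τ ≈ 19.6 h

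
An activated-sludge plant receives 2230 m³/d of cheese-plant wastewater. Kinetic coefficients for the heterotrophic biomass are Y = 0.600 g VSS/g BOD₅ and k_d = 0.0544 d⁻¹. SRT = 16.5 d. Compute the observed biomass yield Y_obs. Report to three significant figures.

Y_obs ≈ 0.316 g VSS/g BOD₅

Y_obs = Y / (1 + k_d θ_c) = 0.600 / (1 + 0.0544 × 16.5) = 0.600 / 1.898 = 0.3162.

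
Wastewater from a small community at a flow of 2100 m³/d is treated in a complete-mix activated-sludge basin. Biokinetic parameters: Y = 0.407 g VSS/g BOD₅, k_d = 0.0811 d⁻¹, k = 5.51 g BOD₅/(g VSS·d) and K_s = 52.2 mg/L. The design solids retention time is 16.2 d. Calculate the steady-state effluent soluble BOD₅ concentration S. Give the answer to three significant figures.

From the Monod/SRT balance for a CMAS, S = K_s·(1+k_d θ_c)/[θ_c·(Y k − k_d) − 1] = 52.2 × (1 + 0.0811 × 16.2) / [16.2 × (0.407 × 5.51 − 0.0811) − 1] = 120.8 / 34.02 = 3.551 mg/L.

S ≈ 3.55 mg/L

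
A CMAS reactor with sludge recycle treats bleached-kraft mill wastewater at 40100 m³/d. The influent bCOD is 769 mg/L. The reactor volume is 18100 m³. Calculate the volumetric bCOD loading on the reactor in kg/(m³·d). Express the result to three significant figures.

Applied bCOD load per unit volume = Q·S₀/V = (40100 × 769/1000)/18100 = 1.704 kg bCOD·m⁻³·d⁻¹.

L_v ≈ 1.70 kg bCOD/(m³·d)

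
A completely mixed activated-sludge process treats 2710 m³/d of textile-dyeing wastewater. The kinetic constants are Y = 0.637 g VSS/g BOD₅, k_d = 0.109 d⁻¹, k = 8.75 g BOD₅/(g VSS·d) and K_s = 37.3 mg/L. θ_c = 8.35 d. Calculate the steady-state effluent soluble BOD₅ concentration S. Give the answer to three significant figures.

Effluent substrate depends only on kinetics and SRT: S = K_s(1 + k_d θ_c) / [θ_c(Yk − k_d) − 1] = 37.3 × (1 + 0.109 × 8.35) / [8.35 × (0.637 × 8.75 − 0.109) − 1] = 71.25 / 44.63 = 1.596 mg/L.

S ≈ 1.60 mg/L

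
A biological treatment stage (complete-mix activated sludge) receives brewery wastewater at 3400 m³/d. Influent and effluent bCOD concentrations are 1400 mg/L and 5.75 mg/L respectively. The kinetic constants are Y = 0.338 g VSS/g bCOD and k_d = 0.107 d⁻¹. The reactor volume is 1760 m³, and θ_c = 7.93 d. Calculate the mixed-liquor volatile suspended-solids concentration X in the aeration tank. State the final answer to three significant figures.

X ≈ 3910 mg/L

From V·X·(1 + k_d·θ_c) = Y·Q·(S₀ − S)·θ_c: X = 0.338 × 3400 × (1400 − 5.75) × 7.93 / [1760 × (1 + 0.107 × 7.93)] = 3905 mg/L.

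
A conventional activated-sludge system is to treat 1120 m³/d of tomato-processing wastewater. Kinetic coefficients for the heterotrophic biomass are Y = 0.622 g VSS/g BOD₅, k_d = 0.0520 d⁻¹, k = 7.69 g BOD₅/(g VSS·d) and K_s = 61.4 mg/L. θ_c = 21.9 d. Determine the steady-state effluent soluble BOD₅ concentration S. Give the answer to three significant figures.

Effluent substrate depends only on kinetics and SRT: S = K_s(1 + k_d θ_c) / [θ_c(Yk − k_d) − 1] = 61.4 × (1 + 0.0520 × 21.9) / [21.9 × (0.622 × 7.69 − 0.0520) − 1] = 131.3 / 102.6 = 1.280 mg/L.

S ≈ 1.28 mg/L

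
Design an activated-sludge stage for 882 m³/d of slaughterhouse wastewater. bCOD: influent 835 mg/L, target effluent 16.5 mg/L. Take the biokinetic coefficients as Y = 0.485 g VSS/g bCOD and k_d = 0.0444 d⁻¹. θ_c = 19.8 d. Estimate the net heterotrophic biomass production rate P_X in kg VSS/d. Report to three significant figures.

P_X ≈ 186 kg VSS/d

Y_obs = Y / (1 + k_d θ_c) = 0.485 / (1 + 0.0444 × 19.8) = 0.485 / 1.879 = 0.2581.
Q·(S₀ − S) = 882 × (835 − 16.5) × 10⁻³ = 721.9 kg/d removed.
Net biomass production P_X = Y_obs × Q·(S₀ − S) = 0.2581 × 721.9 = 186.3 kg VSS/d.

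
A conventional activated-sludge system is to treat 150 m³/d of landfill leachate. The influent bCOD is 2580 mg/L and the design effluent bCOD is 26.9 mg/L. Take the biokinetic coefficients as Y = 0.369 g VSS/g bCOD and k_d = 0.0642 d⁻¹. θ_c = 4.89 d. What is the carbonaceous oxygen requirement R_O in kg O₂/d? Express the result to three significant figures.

R_O ≈ 230 kg O₂/d

Y_obs = Y / (1 + k_d θ_c) = 0.369 / (1 + 0.0642 × 4.89) = 0.369 / 1.314 = 0.2808.
Mass of bCOD removed per day: Q(S₀ − S) = 150 × 2553 g/m³ = 383.0 kg/d.
Net sludge production P_X = 0.2808 × 383.0 = 107.6 kg VSS/d.
Carbonaceous O₂ demand = substrate oxidised − cell-mass equivalent = 383.0 − 1.42 × 107.6 = 230.2 kg O₂/d.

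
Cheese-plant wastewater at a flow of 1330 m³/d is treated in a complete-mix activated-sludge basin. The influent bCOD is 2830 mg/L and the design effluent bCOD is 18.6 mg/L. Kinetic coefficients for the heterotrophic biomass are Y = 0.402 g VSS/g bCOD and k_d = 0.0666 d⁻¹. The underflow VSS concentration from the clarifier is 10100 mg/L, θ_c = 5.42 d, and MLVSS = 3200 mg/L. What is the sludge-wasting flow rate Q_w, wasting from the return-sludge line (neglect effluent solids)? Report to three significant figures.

Q_w ≈ 109 m³/d

Rearranging the biomass balance for a CMAS with decay, V = Y·Q·ΔS·θ_c / [X·(1+k_d θ_c)] = 0.402 × 1330 × (2830 − 18.6) × 5.42 / [3200 × (1 + 0.0666 × 5.42)] = 8.15×10^6 / 4355 = 1871 m³.
Q_w = (V·X)/(θ_c X_r) = 1871 × 3200 / (5.42 × 10100) = 109.4 m³/d.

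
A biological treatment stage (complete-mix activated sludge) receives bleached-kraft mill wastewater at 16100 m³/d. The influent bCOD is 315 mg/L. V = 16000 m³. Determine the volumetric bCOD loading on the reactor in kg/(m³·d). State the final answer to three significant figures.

L_v ≈ 0.317 kg bCOD/(m³·d)

Applied bCOD load per unit volume = Q·S₀/V = (16100 × 315/1000)/16000 = 0.3170 kg bCOD·m⁻³·d⁻¹.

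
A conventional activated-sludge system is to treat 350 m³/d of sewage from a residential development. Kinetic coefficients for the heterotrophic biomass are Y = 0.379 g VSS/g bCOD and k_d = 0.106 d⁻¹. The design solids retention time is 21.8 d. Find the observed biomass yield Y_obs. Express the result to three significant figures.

Y_obs = Y / (1 + k_d θ_c) = 0.379 / (1 + 0.106 × 21.8) = 0.379 / 3.311 = 0.1145.

Y_obs ≈ 0.114 g VSS/g bCOD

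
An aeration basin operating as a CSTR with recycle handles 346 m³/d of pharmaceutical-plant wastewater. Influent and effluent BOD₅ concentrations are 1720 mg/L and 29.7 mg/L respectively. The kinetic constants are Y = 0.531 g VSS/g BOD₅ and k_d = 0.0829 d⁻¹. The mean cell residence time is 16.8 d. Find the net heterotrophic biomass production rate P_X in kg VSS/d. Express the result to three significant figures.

Observed yield with endogenous decay: Y_obs = Y / (1 + k_d·θ_c) = 0.531 / (1 + 0.0829 × 16.8) = 0.531 / 2.393 = 0.2219 g VSS/g BOD₅.
Mass of BOD₅ removed per day: Q(S₀ − S) = 346 × 1690 g/m³ = 584.8 kg/d.
So the net sludge growth is P_X = 0.2219 × 584.8 = 129.8 kg VSS/d.

P_X ≈ 130 kg VSS/d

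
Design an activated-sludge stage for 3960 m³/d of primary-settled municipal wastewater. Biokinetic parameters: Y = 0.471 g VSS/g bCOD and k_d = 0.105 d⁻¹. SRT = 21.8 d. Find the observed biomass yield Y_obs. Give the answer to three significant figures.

Observed yield with endogenous decay: Y_obs = Y / (1 + k_d·θ_c) = 0.471 / (1 + 0.105 × 21.8) = 0.471 / 3.289 = 0.1432 g VSS/g bCOD.

Y_obs ≈ 0.143 g VSS/g bCOD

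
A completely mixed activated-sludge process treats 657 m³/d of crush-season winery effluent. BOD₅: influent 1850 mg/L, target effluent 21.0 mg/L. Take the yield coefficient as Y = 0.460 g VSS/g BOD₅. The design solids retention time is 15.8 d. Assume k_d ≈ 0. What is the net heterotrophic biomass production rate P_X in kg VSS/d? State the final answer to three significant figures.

P_X ≈ 553 kg VSS/d

Since k_d ≈ 0, Y_obs = Y = 0.460 g VSS/g BOD₅.
Substrate removed = Q·(S₀ − S) = 657 m³/d × (1850 − 21.0) g/m³ = 1.2×10^6 g/d = 1202 kg/d.
P_X = Y_obs · Q(S₀ − S) = 0.4600 × 1202 = 552.8 kg VSS/d.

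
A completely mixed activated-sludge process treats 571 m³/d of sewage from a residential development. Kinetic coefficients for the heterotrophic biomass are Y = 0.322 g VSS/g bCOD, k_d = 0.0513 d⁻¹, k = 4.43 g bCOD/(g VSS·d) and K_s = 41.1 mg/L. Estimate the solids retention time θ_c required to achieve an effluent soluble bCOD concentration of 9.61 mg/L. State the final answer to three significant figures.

θ_c ≈ 4.57 d

From 1/θ_c = Y·k·S/(K_s + S) − k_d: Y·k·S/(K_s+S) = 0.322 × 4.43 × 9.61 / (41.1 + 9.61) = 0.2703 d⁻¹.
Then 1/θ_c = μ − k_d = 0.2703 − 0.0513 = 0.2190 d⁻¹, giving θ_c = 4.566 d.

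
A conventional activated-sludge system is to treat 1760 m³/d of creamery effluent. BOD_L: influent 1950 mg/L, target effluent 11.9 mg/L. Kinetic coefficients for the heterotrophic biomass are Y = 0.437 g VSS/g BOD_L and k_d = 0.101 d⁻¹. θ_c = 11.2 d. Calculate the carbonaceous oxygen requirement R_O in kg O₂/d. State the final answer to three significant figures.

R_O ≈ 2420 kg O₂/d

Correct the yield for decay: Y_obs = Y/(1 + k_d θ_c) = 0.437 / (1 + 0.101 × 11.2) = 0.437 / 2.131 = 0.2050.
Q·(S₀ − S) = 1760 × (1950 − 11.9) × 10⁻³ = 3411 kg/d removed.
P_X = Y_obs·Q·(S₀ − S) = 0.2050 × 3411 = 699.4 kg VSS/d.
R_O = Q·ΔS − 1.42 P_X = 3411 − 993.2 = 2418 kg O₂/d.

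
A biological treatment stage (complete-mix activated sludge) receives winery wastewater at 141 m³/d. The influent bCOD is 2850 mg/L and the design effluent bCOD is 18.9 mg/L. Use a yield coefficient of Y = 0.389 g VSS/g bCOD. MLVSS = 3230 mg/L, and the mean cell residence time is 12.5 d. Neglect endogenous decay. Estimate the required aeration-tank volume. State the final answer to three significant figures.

V ≈ 601 m³

V·X = Y·Q·ΔS·θ_c gives V = 0.389 × 141 × (2850 − 18.9) × 12.5 / 3230 = 600.9 m³.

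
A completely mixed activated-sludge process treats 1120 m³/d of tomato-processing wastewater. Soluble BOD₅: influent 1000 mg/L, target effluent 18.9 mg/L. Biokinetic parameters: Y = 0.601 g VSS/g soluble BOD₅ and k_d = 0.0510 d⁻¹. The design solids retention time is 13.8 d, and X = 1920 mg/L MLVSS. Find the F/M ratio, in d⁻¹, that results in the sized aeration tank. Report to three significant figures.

Rearranging the biomass balance for a CMAS with decay, V = Y·Q·ΔS·θ_c / [X·(1+k_d θ_c)] = 0.601 × 1120 × (1000 − 18.9) × 13.8 / [1920 × (1 + 0.0510 × 13.8)] = 9.11×10^6 / 3271 = 2786 m³.
F/M = applied load / biomass = Q·S₀/(V·X) = 1120 × 1000 / (2786 × 1920) = 0.2094 d⁻¹.

F/M ≈ 0.209 d⁻¹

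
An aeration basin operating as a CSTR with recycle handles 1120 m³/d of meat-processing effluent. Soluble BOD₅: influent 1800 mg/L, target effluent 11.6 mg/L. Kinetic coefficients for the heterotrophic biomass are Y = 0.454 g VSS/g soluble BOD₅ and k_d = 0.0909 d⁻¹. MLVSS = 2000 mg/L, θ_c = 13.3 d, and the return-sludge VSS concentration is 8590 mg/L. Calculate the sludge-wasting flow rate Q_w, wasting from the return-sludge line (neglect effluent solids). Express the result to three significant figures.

From the SRT design equation V = Y Q (S₀−S) θ_c / [X (1 + k_d θ_c)] = 0.454 × 1120 × (1800 − 11.6) × 13.3 / [2000 × (1 + 0.0909 × 13.3)] = 1.21×10^7 / 4418 = 2738 m³.
Wasting from the return line (neglecting effluent solids): Q_w = V·X / (θ_c·X_r) = 2738 × 2000 / (13.3 × 8590) = 47.92 m³/d.

Q_w ≈ 47.9 m³/d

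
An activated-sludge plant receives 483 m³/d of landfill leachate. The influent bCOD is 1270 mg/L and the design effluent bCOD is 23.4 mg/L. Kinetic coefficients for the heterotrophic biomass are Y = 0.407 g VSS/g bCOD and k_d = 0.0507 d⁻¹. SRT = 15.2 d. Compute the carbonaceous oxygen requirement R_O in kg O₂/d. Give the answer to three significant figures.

Y_obs = Y / (1 + k_d θ_c) = 0.407 / (1 + 0.0507 × 15.2) = 0.407 / 1.771 = 0.2299.
ΔS = 1270 − 23.4 = 1247 mg/L, so the substrate removal rate is 483 × 1247/1000 = 602.1 kg bCOD/d.
Biomass synthesised: P_X = Y_obs × 602.1 = 138.4 kg VSS/d.
R_O = Q·(S₀ − S) − 1.42·P_X = 602.1 − 1.42 × 138.4 = 405.6 kg O₂/d.

R_O ≈ 406 kg O₂/d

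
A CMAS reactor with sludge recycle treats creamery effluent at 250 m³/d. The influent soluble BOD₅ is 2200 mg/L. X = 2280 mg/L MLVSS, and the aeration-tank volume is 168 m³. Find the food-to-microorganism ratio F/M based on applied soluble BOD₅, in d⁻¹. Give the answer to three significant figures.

F/M ≈ 1.44 d⁻¹

F/M = applied load / biomass = Q·S₀/(V·X) = 250 × 2200 / (168.0 × 2280) = 1.436 d⁻¹.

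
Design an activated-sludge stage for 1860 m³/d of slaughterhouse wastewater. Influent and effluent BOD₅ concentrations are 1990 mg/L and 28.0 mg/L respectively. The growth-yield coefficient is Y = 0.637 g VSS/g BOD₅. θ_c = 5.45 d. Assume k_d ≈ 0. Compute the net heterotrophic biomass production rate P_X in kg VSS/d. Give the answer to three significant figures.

P_X ≈ 2320 kg VSS/d

No decay correction is needed, so Y_obs = Y = 0.637.
Substrate removed = Q·(S₀ − S) = 1860 m³/d × (1990 − 28.0) g/m³ = 3.65×10^6 g/d = 3649 kg/d.
P_X = Y_obs · Q(S₀ − S) = 0.6370 × 3649 = 2325 kg VSS/d.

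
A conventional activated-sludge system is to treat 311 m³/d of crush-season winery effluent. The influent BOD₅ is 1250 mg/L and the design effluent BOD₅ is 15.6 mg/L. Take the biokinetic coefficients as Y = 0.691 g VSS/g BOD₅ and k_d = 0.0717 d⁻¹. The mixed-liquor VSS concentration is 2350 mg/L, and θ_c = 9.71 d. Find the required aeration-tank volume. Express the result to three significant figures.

Steady-state biomass mass balance: V·X·(1 + k_d·θ_c) = Y·Q·(S₀ − S)·θ_c, so V = 0.691 × 311 × (1250 − 15.6) × 9.71 / [2350 × (1 + 0.0717 × 9.71)] = 2.58×10^6 / 3986 = 646.2 m³.

V ≈ 646 m³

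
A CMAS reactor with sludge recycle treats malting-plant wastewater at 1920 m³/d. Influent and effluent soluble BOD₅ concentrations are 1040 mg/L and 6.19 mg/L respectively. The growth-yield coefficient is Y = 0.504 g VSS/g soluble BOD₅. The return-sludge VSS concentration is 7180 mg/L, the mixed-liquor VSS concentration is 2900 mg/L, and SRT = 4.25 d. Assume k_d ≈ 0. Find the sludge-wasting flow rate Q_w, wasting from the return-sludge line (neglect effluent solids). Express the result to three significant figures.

Q_w ≈ 139 m³/d

With k_d = 0 the design equation reduces to V = Y Q (S₀−S) θ_c / X = 0.504 × 1920 × (1040 − 6.19) × 4.25 / 2900 = 1466 m³.
Wasting from the return line (neglecting effluent solids): Q_w = V·X / (θ_c·X_r) = 1466 × 2900 / (4.25 × 7180) = 139.3 m³/d.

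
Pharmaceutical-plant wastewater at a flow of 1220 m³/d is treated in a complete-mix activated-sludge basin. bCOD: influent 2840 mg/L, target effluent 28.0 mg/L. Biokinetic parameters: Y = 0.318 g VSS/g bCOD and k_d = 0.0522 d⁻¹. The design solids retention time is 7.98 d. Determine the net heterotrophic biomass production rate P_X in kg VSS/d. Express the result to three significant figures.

Correct the yield for decay: Y_obs = Y/(1 + k_d θ_c) = 0.318 / (1 + 0.0522 × 7.98) = 0.318 / 1.417 = 0.2245.
Q·(S₀ − S) = 1220 × (2840 − 28.0) × 10⁻³ = 3431 kg/d removed.
So the net sludge growth is P_X = 0.2245 × 3431 = 770.1 kg VSS/d.

P_X ≈ 770 kg VSS/d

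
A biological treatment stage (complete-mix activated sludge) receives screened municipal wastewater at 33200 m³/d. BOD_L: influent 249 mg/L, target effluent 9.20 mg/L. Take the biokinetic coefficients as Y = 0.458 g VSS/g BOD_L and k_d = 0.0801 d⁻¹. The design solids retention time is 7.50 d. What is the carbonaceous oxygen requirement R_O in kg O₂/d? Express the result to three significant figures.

R_O ≈ 4730 kg O₂/d

The observed yield is Y_obs = Y/(1 + k_d·θ_c) = 0.458 / (1 + 0.0801 × 7.50) = 0.458 / 1.601 = 0.2861 g VSS per g BOD_L removed.
Q·(S₀ − S) = 33200 × (249 − 9.20) × 10⁻³ = 7961 kg/d removed.
P_X = Y_obs·Q·(S₀ − S) = 0.2861 × 7961 = 2278 kg VSS/d.
Carbonaceous O₂ demand = substrate oxidised − cell-mass equivalent = 7961 − 1.42 × 2278 = 4727 kg O₂/d.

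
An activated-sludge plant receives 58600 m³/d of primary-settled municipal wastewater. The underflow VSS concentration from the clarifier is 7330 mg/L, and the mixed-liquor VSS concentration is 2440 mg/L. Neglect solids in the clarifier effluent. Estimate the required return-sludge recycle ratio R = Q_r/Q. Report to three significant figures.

R ≈ 0.499

Solids balance on the clarifier gives (1+R)X = R·X_r, so R = X/(X_r − X) = 2440 / (7330 − 2440) = 0.4990.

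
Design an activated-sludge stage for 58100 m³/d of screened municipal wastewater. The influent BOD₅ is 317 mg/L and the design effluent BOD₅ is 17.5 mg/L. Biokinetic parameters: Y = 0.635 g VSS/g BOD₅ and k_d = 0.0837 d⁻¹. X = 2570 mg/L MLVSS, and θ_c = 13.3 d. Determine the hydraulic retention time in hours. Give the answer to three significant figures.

τ ≈ 11.2 h

Rearranging the biomass balance for a CMAS with decay, V = Y·Q·ΔS·θ_c / [X·(1+k_d θ_c)] = 0.635 × 58100 × (317 − 17.5) × 13.3 / [2570 × (1 + 0.0837 × 13.3)] = 1.47×10^8 / 5431 = 27060 m³.
HRT = V/Q = 27060 m³ / 58100 m³·d⁻¹ = 0.4657 d × 24 = 11.18 h.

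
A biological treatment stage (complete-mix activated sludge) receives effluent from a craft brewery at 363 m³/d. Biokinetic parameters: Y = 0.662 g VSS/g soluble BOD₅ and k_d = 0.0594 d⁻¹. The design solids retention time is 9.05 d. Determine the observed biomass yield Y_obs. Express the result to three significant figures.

Y_obs ≈ 0.431 g VSS/g soluble BOD₅

Observed yield with endogenous decay: Y_obs = Y / (1 + k_d·θ_c) = 0.662 / (1 + 0.0594 × 9.05) = 0.662 / 1.538 = 0.4305 g VSS/g soluble BOD₅.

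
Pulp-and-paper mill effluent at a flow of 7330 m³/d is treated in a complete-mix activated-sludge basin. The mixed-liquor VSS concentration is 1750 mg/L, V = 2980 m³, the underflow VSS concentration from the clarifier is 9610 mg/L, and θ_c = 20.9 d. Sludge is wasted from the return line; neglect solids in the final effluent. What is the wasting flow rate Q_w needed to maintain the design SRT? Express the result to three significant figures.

Q_w ≈ 26.0 m³/d

Q_w = (V·X)/(θ_c X_r) = 2980 × 1750 / (20.9 × 9610) = 25.96 m³/d.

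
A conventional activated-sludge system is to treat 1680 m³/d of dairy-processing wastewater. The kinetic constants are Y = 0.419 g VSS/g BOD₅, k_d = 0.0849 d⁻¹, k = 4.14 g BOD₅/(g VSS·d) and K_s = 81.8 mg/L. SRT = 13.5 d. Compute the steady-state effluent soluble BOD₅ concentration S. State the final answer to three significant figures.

From the Monod/SRT balance for a CMAS, S = K_s·(1+k_d θ_c)/[θ_c·(Y k − k_d) − 1] = 81.8 × (1 + 0.0849 × 13.5) / [13.5 × (0.419 × 4.14 − 0.0849) − 1] = 175.6 / 21.27 = 8.253 mg/L.

S ≈ 8.25 mg/L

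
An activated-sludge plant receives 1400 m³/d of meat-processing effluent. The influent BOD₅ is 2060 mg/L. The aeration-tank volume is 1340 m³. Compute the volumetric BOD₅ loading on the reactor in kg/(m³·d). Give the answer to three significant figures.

Applied BOD₅ load per unit volume = Q·S₀/V = (1400 × 2060/1000)/1340 = 2.152 kg BOD₅·m⁻³·d⁻¹.

L_v ≈ 2.15 kg BOD₅/(m³·d)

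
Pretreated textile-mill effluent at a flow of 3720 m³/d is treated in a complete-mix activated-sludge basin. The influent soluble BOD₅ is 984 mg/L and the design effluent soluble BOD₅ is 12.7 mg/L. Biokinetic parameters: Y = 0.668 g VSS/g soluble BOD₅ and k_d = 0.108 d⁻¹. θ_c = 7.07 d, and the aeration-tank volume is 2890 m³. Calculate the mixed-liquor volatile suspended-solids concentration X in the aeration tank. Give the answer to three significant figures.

X = Y·Q·ΔS·θ_c / [V·(1 + k_d θ_c)] = 0.668 × 3720 × (984 − 12.7) × 7.07 / [2890 × (1 + 0.108 × 7.07)] = 3348 mg/L.

X ≈ 3350 mg/L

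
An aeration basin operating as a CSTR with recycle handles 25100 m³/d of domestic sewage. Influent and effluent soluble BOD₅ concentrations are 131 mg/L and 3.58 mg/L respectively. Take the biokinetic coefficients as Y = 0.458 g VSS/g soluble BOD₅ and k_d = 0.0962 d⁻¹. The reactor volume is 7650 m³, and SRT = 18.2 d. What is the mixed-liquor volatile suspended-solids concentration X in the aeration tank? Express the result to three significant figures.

X ≈ 1270 mg/L

X = Y·Q·ΔS·θ_c / [V·(1 + k_d θ_c)] = 0.458 × 25100 × (131 − 3.58) × 18.2 / [7650 × (1 + 0.0962 × 18.2)] = 1267 mg/L.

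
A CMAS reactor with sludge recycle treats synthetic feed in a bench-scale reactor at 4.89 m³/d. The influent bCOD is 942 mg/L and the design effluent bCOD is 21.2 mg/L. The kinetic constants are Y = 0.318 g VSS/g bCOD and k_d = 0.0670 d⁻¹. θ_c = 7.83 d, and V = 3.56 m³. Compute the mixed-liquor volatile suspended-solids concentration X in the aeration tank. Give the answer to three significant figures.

From V·X·(1 + k_d·θ_c) = Y·Q·(S₀ − S)·θ_c: X = 0.318 × 4.89 × (942 − 21.2) × 7.83 / [3.56 × (1 + 0.0670 × 7.83)] = 2066 mg/L.

X ≈ 2070 mg/L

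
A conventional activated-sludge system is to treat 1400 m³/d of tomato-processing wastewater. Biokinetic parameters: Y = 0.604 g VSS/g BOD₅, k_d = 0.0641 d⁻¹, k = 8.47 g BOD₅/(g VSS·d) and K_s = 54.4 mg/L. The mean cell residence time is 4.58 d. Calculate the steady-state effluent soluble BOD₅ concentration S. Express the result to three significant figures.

S ≈ 3.18 mg/L

From the Monod/SRT balance for a CMAS, S = K_s·(1+k_d θ_c)/[θ_c·(Y k − k_d) − 1] = 54.4 × (1 + 0.0641 × 4.58) / [4.58 × (0.604 × 8.47 − 0.0641) − 1] = 70.37 / 22.14 = 3.179 mg/L.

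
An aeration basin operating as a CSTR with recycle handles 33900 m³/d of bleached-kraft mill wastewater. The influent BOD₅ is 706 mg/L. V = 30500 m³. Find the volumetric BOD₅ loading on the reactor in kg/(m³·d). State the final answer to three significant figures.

L_v ≈ 0.785 kg BOD₅/(m³·d)

L_v = Q S₀ / V = 33900 × 706 × 10⁻³ / 30500 = 0.7847 kg/(m³·d).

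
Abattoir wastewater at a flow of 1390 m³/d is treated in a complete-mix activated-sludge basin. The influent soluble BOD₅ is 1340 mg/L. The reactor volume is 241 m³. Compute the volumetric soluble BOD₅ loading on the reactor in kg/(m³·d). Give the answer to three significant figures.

L_v = Q S₀ / V = 1390 × 1340 × 10⁻³ / 241.0 = 7.729 kg/(m³·d).

L_v ≈ 7.73 kg soluble BOD₅/(m³·d)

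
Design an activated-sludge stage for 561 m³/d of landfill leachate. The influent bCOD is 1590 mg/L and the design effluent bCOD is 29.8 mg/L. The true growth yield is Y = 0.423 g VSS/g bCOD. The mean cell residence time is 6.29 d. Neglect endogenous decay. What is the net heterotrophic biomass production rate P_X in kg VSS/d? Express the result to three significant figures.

With endogenous decay neglected, the observed yield equals the true yield: Y_obs = Y = 0.423 g VSS/g bCOD.
Substrate removed = Q·(S₀ − S) = 561 m³/d × (1590 − 29.8) g/m³ = 8.75×10^5 g/d = 875.3 kg/d.
Net biomass production P_X = Y_obs × Q·(S₀ − S) = 0.4230 × 875.3 = 370.2 kg VSS/d.

P_X ≈ 370 kg VSS/d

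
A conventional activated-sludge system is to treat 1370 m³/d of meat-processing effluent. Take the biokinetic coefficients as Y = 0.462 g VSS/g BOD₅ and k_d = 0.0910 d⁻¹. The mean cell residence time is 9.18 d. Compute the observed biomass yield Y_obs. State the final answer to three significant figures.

Correct the yield for decay: Y_obs = Y/(1 + k_d θ_c) = 0.462 / (1 + 0.0910 × 9.18) = 0.462 / 1.835 = 0.2517.

Y_obs ≈ 0.252 g VSS/g BOD₅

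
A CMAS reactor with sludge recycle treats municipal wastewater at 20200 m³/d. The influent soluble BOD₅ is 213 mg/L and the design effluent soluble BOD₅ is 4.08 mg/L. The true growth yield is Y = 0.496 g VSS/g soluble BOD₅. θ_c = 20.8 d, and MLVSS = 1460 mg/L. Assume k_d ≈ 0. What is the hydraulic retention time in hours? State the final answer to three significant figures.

τ ≈ 35.4 h

V·X = Y·Q·ΔS·θ_c gives V = 0.496 × 20200 × (213 − 4.08) × 20.8 / 1460 = 29821 m³.
HRT = V/Q = 29821 m³ / 20200 m³·d⁻¹ = 1.476 d × 24 = 35.43 h.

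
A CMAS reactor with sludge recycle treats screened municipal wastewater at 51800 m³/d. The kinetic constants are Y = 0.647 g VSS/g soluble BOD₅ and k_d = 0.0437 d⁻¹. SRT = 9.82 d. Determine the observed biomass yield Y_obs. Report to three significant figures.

Y_obs ≈ 0.453 g VSS/g soluble BOD₅

Correct the yield for decay: Y_obs = Y/(1 + k_d θ_c) = 0.647 / (1 + 0.0437 × 9.82) = 0.647 / 1.429 = 0.4527.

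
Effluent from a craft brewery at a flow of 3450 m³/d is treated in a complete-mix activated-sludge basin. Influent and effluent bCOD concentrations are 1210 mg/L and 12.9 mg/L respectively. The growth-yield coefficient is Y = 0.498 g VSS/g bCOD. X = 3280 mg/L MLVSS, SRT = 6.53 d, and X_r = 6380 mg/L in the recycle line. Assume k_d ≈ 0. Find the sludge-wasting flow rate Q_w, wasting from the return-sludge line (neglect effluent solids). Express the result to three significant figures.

Biomass mass balance (decay neglected): V·X = Y·Q·(S₀ − S)·θ_c, so V = 0.498 × 3450 × (1210 − 12.9) × 6.53 / 3280 = 4095 m³.
Q_w = (V·X)/(θ_c X_r) = 4095 × 3280 / (6.53 × 6380) = 322.4 m³/d.

Q_w ≈ 322 m³/d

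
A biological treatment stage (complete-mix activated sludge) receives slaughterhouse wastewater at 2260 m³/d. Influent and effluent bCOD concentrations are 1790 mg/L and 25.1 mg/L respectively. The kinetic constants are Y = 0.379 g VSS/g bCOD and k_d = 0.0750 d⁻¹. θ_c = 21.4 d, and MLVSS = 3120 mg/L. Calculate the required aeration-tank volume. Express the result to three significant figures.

V ≈ 3980 m³

From the SRT design equation V = Y Q (S₀−S) θ_c / [X (1 + k_d θ_c)] = 0.379 × 2260 × (1790 − 25.1) × 21.4 / [3120 × (1 + 0.0750 × 21.4)] = 3.24×10^7 / 8128 = 3980 m³.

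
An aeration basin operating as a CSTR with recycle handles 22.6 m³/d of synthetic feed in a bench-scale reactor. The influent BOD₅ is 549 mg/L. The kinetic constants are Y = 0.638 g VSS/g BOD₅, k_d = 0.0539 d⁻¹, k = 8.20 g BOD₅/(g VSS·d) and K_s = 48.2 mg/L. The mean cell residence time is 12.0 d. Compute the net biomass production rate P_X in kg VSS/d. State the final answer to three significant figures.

Effluent substrate depends only on kinetics and SRT: S = K_s(1 + k_d θ_c) / [θ_c(Yk − k_d) − 1] = 48.2 × (1 + 0.0539 × 12.0) / [12.0 × (0.638 × 8.20 − 0.0539) − 1] = 79.38 / 61.13 = 1.298 mg/L.
Correct the yield for decay: Y_obs = Y/(1 + k_d θ_c) = 0.638 / (1 + 0.0539 × 12.0) = 0.638 / 1.647 = 0.3874.
Q·(S₀ − S) = 22.6 × (549 − 1.30) × 10⁻³ = 12.38 kg/d removed.
P_X = Y_obs · Q(S₀ − S) = 0.3874 × 12.38 = 4.795 kg VSS/d.

P_X ≈ 4.80 kg VSS/d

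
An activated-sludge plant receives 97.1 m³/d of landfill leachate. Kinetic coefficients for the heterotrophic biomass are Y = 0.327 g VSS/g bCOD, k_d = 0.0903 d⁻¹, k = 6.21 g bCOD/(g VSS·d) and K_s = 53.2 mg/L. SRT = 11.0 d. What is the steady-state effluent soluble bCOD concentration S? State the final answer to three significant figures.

Effluent substrate depends only on kinetics and SRT: S = K_s(1 + k_d θ_c) / [θ_c(Yk − k_d) − 1] = 53.2 × (1 + 0.0903 × 11.0) / [11.0 × (0.327 × 6.21 − 0.0903) − 1] = 106.0 / 20.34 = 5.213 mg/L.

S ≈ 5.21 mg/L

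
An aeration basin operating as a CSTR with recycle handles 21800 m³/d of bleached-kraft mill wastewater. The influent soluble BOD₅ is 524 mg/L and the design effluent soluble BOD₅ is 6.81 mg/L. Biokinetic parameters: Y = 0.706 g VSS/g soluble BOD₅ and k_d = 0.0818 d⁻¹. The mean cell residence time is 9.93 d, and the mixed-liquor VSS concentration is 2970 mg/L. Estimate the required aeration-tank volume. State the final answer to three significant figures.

V ≈ 14700 m³

From the SRT design equation V = Y Q (S₀−S) θ_c / [X (1 + k_d θ_c)] = 0.706 × 21800 × (524 − 6.81) × 9.93 / [2970 × (1 + 0.0818 × 9.93)] = 7.9×10^7 / 5382 = 14685 m³.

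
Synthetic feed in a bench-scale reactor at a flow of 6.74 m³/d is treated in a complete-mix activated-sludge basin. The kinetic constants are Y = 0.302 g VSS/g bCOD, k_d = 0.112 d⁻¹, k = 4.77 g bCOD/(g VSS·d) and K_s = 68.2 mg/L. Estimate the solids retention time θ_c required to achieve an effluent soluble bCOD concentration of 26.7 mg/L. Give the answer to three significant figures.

θ_c ≈ 3.41 d

Specific growth rate at S = 26.7 mg/L: μ = YkS/(K_s+S) = 0.302·4.77·26.7/(68.2+26.7) = 0.4053 d⁻¹.
1/θ_c = 0.4053 − 0.112 = 0.2933 d⁻¹, so θ_c = 3.410 d.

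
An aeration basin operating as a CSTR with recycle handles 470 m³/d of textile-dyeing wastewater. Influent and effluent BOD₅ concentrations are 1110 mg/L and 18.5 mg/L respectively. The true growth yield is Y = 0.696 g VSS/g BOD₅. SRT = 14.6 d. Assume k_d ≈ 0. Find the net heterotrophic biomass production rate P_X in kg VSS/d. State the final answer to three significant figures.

No decay correction is needed, so Y_obs = Y = 0.696.
Mass of BOD₅ removed per day: Q(S₀ − S) = 470 × 1092 g/m³ = 513.0 kg/d.
So the net sludge growth is P_X = 0.6960 × 513.0 = 357.1 kg VSS/d.

P_X ≈ 357 kg VSS/d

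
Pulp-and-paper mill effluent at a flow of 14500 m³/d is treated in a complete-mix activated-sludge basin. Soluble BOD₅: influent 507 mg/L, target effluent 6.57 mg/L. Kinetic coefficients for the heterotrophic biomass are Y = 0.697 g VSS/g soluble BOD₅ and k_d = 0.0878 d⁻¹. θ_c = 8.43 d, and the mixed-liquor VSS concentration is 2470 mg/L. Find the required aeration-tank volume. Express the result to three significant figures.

Rearranging the biomass balance for a CMAS with decay, V = Y·Q·ΔS·θ_c / [X·(1+k_d θ_c)] = 0.697 × 14500 × (507 − 6.57) × 8.43 / [2470 × (1 + 0.0878 × 8.43)] = 4.26×10^7 / 4298 = 9919 m³.

V ≈ 9920 m³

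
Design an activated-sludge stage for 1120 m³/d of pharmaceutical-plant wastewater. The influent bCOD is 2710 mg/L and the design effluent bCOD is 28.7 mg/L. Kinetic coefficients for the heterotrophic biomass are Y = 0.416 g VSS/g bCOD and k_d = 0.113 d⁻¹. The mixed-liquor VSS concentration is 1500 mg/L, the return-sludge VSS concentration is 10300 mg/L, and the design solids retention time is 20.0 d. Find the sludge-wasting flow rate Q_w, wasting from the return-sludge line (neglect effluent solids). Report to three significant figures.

From the SRT design equation V = Y Q (S₀−S) θ_c / [X (1 + k_d θ_c)] = 0.416 × 1120 × (2710 − 28.7) × 20.0 / [1500 × (1 + 0.113 × 20.0)] = 2.5×10^7 / 4890 = 5109 m³.
Q_w = (V·X)/(θ_c X_r) = 5109 × 1500 / (20.0 × 10300) = 37.21 m³/d.

Q_w ≈ 37.2 m³/d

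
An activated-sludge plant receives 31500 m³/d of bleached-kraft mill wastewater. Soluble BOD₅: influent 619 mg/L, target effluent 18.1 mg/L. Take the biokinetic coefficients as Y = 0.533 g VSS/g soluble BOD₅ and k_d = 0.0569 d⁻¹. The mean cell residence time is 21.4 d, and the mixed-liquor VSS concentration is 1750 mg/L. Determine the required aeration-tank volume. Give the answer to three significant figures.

V ≈ 55600 m³

Steady-state biomass mass balance: V·X·(1 + k_d·θ_c) = Y·Q·(S₀ − S)·θ_c, so V = 0.533 × 31500 × (619 − 18.1) × 21.4 / [1750 × (1 + 0.0569 × 21.4)] = 2.16×10^8 / 3881 = 55631 m³.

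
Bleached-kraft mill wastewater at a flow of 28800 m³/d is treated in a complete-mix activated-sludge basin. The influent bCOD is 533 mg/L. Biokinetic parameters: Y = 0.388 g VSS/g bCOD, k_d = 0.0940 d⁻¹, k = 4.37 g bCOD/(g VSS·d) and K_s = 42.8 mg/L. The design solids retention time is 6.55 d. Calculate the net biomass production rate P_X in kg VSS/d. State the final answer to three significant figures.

P_X ≈ 3640 kg VSS/d

For a completely mixed reactor with recycle the Lawrence–McCarty relation gives S = K_s·(1 + k_d·θ_c) / [θ_c·(Y·k − k_d) − 1] = 42.8 × (1 + 0.0940 × 6.55) / [6.55 × (0.388 × 4.37 − 0.0940) − 1] = 69.15 / 9.490 = 7.287 mg/L.
The observed yield is Y_obs = Y/(1 + k_d·θ_c) = 0.388 / (1 + 0.0940 × 6.55) = 0.388 / 1.616 = 0.2401 g VSS per g bCOD removed.
Mass of bCOD removed per day: Q(S₀ − S) = 28800 × 525.7 g/m³ = 15140 kg/d.
P_X = Y_obs · Q(S₀ − S) = 0.2401 × 15140 = 3636 kg VSS/d.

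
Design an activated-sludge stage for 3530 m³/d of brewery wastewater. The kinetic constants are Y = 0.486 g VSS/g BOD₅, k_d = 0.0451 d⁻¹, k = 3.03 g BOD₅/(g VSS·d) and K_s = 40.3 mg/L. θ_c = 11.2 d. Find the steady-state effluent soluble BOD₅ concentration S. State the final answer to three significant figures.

For a completely mixed reactor with recycle the Lawrence–McCarty relation gives S = K_s·(1 + k_d·θ_c) / [θ_c·(Y·k − k_d) − 1] = 40.3 × (1 + 0.0451 × 11.2) / [11.2 × (0.486 × 3.03 − 0.0451) − 1] = 60.66 / 14.99 = 4.047 mg/L.

S ≈ 4.05 mg/L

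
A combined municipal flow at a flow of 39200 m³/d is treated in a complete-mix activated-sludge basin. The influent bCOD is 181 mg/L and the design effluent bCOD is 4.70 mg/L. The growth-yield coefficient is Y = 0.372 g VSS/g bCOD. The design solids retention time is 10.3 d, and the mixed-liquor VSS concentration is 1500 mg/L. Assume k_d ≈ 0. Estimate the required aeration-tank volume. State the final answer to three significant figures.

V ≈ 17700 m³

With k_d = 0 the design equation reduces to V = Y Q (S₀−S) θ_c / X = 0.372 × 39200 × (181 − 4.70) × 10.3 / 1500 = 17653 m³.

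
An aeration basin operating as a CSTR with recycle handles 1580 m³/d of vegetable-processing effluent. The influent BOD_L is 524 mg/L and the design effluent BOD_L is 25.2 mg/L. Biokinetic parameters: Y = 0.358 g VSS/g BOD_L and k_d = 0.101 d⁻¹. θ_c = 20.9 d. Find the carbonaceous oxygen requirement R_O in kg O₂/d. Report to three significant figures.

R_O ≈ 659 kg O₂/d

Correct the yield for decay: Y_obs = Y/(1 + k_d θ_c) = 0.358 / (1 + 0.101 × 20.9) = 0.358 / 3.111 = 0.1151.
ΔS = 524 − 25.2 = 498.8 mg/L, so the substrate removal rate is 1580 × 498.8/1000 = 788.1 kg BOD_L/d.
Biomass synthesised: P_X = Y_obs × 788.1 = 90.69 kg VSS/d.
R_O = Q·(S₀ − S) − 1.42·P_X = 788.1 − 1.42 × 90.69 = 659.3 kg O₂/d.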